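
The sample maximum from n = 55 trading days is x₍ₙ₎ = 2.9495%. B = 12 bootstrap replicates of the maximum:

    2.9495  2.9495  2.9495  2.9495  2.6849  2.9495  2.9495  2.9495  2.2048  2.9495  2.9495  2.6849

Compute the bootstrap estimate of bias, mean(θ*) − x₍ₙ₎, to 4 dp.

mean(θ*) = (2.9495 + 2.9495 + 2.9495 + 2.9495 + 2.6849 + 2.9495 + 2.9495 + 2.9495 + 2.2048 + 2.9495 + 2.9495 + 2.6849) / 12 = 2.84334
bias = 2.84334 − 2.9495

bias = −0.1062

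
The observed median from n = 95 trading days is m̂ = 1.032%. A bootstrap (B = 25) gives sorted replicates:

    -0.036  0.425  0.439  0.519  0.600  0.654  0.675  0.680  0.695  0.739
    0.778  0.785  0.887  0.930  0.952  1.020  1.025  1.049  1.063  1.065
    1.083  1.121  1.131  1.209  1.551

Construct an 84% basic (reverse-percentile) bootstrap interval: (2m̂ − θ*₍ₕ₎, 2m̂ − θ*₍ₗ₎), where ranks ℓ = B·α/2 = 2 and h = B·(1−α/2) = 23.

(0.933, 1.639)

Percentile endpoints at ranks 2 and 23: θ*₍2₎ = 0.425, θ*₍23₎ = 1.131.
Basic interval reflects these around m̂:
  lower = 2 × 1.032 − 1.131 = 0.933
  upper = 2 × 1.032 − 0.425 = 1.639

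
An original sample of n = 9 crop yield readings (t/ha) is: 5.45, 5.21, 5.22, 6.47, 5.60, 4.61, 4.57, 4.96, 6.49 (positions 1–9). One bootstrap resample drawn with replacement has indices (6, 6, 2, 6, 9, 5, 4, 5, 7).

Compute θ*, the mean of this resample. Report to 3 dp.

Resample values: 4.61, 4.61, 5.21, 4.61, 6.49, 5.60, 6.47, 5.60, 4.57.
Mean = (4.61 + 4.61 + 5.21 + 4.61 + 6.49 + 5.60 + 6.47 + 5.60 + 4.57) / 9 = 47.770 / 9 = 5.308

θ* = 5.308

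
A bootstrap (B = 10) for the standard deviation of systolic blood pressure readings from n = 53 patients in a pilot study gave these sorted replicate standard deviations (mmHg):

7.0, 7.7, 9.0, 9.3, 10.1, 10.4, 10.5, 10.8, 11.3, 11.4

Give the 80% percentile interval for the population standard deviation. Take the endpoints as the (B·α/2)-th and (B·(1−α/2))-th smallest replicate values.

α = 0.20; lower rank = 10 × 0.100 = 1; upper rank = 10 × 0.900 = 9.
The 1st smallest replicate is 7.0; the 9th is 11.3.

(7.0, 11.3)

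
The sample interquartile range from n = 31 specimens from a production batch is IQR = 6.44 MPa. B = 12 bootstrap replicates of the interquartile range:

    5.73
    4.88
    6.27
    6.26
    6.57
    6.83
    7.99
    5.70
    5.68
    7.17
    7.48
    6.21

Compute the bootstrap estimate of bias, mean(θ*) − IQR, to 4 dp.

mean(θ*) = (5.73 + 4.88 + 6.27 + 6.26 + 6.57 + 6.83 + 7.99 + 5.70 + 5.68 + 7.17 + 7.48 + 6.21) / 12 = 6.39750
bias = 6.39750 − 6.44

bias = −0.0425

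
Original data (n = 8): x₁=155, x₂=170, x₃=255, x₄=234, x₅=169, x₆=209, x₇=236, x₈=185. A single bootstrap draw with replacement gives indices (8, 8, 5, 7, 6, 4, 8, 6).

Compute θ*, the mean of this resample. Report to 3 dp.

θ* = 201.500

Resample values: 185, 185, 169, 236, 209, 234, 185, 209.
Mean = (185 + 185 + 169 + 236 + 209 + 234 + 185 + 209) / 8 = 1612.0 / 8 = 201.500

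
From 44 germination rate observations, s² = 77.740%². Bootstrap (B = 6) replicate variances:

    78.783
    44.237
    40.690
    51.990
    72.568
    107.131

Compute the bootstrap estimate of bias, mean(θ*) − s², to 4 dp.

mean(θ*) = (78.783 + 44.237 + 40.690 + 51.990 + 72.568 + 107.131) / 6 = 65.89983
bias = 65.89983 − 77.740

bias = −11.8402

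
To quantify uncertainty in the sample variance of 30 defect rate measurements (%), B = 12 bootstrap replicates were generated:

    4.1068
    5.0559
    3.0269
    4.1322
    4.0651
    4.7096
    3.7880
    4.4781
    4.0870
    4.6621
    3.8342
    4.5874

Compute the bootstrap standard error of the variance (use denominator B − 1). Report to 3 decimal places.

Bootstrap SE is the standard deviation of the 12 replicate variances.
Mean of replicates: (4.1068 + 5.0559 + 3.0269 + 4.1322 + 4.0651 + 4.7096 + 3.7880 + 4.4781 + 4.0870 + 4.6621 + 3.8342 + 4.5874) / 12 = 50.53330 / 12 = 4.21111
Sum of squared deviations: (−0.10431)² + (+0.84479)² + (−1.18421)² + (−0.07891)² + (−0.14601)² + (+0.49849)² + (−0.42311)² + (+0.26699)² + (−0.12411)² + (+0.45099)² + (−0.37691)² + (+0.37629)² = 3.15570
Variance = 3.15570 / 11 = 0.28688
SE* = √0.28688

SE* = 0.536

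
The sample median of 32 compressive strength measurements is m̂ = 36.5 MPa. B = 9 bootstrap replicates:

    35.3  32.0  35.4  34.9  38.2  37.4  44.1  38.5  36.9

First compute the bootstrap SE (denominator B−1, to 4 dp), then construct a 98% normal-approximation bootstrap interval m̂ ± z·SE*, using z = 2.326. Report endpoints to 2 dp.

(28.74, 44.26)

Mean of replicates = 36.9667; sum of squared deviations = 89.1200; SE* = √(89.1200/8) = 3.3377
Margin = 2.326 × 3.3377 = 7.763
Interval: 36.5 ± 7.763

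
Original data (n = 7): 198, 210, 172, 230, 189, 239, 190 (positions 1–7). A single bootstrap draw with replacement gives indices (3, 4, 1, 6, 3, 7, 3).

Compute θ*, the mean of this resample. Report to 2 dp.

Resample values: 172, 230, 198, 239, 172, 190, 172.
Mean = (172 + 230 + 198 + 239 + 172 + 190 + 172) / 7 = 1373.0 / 7 = 196.14

θ* = 196.14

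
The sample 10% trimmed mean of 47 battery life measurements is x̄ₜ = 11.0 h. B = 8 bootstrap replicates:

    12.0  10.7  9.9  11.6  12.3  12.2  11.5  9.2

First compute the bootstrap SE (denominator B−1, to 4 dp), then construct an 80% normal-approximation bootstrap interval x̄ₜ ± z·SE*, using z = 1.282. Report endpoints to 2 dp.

Mean of replicates = 11.1750; sum of squared deviations = 9.0350; SE* = √(9.0350/7) = 1.1361
Margin = 1.282 × 1.1361 = 1.456
Interval: 11.0 ± 1.456

(9.54, 12.46)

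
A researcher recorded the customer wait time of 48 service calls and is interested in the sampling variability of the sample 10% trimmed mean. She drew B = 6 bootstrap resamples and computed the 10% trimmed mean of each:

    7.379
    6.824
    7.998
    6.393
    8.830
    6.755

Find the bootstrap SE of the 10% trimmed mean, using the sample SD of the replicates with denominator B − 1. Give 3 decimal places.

SE* = 0.912

Bootstrap SE is the standard deviation of the 6 replicate 10% trimmed means.
Mean of replicates: (7.379 + 6.824 + 7.998 + 6.393 + 8.830 + 6.755) / 6 = 44.1790 / 6 = 7.3632
Sum of squared deviations: (+0.0158)² + (−0.5392)² + (+0.6348)² + (−0.9702)² + (+1.4668)² + (−0.6082)² = 4.1567
Variance = 4.1567 / 5 = 0.8313
SE* = √0.8313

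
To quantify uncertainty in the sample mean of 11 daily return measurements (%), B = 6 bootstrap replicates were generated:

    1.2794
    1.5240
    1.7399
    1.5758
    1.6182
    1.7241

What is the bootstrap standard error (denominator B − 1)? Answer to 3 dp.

SE* = 0.168

Bootstrap SE is the standard deviation of the 6 replicate means.
Mean of replicates: (1.2794 + 1.5240 + 1.7399 + 1.5758 + 1.6182 + 1.7241) / 6 = 9.46140 / 6 = 1.57690
Sum of squared deviations: (−0.29750)² + (−0.05290)² + (+0.16300)² + (−0.00110)² + (+0.04130)² + (+0.14720)² = 0.14125
Variance = 0.14125 / 5 = 0.02825
SE* = √0.02825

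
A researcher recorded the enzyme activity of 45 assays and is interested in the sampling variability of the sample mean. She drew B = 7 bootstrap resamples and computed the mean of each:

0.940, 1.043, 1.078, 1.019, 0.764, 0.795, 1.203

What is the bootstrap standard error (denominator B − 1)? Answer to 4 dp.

SE* = 0.1567

Bootstrap SE is the standard deviation of the 7 replicate means.
Mean of replicates: (0.940 + 1.043 + 1.078 + 1.019 + 0.764 + 0.795 + 1.203) / 7 = 6.84200 / 7 = 0.97743
Sum of squared deviations: (−0.03743)² + (+0.06557)² + (+0.10057)² + (+0.04157)² + (−0.21343)² + (−0.18243)² + (+0.22557)² = 0.14726
Variance = 0.14726 / 6 = 0.02454
SE* = √0.02454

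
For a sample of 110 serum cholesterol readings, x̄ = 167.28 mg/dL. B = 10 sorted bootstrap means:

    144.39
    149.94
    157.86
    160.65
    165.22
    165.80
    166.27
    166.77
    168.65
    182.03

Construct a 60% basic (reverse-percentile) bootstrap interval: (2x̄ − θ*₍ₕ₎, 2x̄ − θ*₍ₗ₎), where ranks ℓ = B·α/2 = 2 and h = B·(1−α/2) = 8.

Percentile endpoints at ranks 2 and 8: θ*₍2₎ = 149.94, θ*₍8₎ = 166.77.
Basic interval reflects these around x̄:
  lower = 2 × 167.28 − 166.77 = 167.79
  upper = 2 × 167.28 − 149.94 = 184.62

(167.79, 184.62)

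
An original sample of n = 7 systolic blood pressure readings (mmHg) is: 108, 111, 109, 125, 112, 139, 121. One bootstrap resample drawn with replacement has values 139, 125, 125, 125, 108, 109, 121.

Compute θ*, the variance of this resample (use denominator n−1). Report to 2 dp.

θ* = 113.57

Mean = 121.7143; sum of squared deviations = 681.4286
s² = 681.4286 / 6 = 113.5714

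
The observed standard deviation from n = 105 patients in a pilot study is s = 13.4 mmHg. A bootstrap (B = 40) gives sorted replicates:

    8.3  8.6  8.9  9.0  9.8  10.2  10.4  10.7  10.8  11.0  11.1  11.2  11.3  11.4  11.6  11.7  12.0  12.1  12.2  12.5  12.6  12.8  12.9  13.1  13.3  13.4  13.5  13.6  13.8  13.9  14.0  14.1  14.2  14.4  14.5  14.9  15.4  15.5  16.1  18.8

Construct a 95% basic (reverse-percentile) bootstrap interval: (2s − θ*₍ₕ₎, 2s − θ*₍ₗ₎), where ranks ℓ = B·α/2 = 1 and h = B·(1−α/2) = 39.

(10.7, 18.5)

Percentile endpoints at ranks 1 and 39: θ*₍1₎ = 8.3, θ*₍39₎ = 16.1.
Basic interval reflects these around s:
  lower = 2 × 13.4 − 16.1 = 10.7
  upper = 2 × 13.4 − 8.3 = 18.5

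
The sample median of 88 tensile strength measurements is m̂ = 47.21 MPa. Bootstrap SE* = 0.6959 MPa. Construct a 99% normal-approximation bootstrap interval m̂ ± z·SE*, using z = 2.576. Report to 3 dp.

(45.417, 49.003)

Margin = 2.576 × 0.6959 = 1.7926
Interval: 47.21 ± 1.7926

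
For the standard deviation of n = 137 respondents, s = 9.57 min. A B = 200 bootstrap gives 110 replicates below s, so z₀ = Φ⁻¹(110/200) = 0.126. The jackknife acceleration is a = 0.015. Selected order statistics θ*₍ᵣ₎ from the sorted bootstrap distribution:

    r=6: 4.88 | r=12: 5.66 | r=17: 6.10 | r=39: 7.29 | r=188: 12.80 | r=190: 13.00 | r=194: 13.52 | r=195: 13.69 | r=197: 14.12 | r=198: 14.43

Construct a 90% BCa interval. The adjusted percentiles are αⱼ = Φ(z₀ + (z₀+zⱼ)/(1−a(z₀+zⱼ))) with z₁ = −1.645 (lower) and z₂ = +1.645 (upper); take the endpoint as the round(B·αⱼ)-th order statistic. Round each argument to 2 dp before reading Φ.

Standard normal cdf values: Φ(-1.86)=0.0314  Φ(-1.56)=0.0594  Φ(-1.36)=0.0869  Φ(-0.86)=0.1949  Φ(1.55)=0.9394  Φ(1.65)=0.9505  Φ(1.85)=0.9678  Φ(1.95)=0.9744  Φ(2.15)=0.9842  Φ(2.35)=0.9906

(6.10, 13.69)

Lower: z₀ + z₁ = 0.126 + (-1.645) = -1.519; 1 − a(z₀+z₁) = 1 − (0.015)(-1.519) = 1.0228; argument = 0.126 + (-1.519)/1.0228 = -1.3592 → -1.36.
α₁ = Φ(-1.36) = 0.0869; rank = round(200 × 0.0869) = 17; θ*₍17₎ = 6.10.
Upper: z₀ + z₂ = 1.771; 1 − a(z₀+z₂) = 0.9734; argument = 1.9453 → 1.95; α₂ = 0.9744; rank = 195; θ*₍195₎ = 13.69.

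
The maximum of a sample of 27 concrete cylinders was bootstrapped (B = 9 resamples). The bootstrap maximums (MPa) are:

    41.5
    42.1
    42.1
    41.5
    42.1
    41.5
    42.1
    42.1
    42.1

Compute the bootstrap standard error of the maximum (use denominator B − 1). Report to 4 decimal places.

SE* = 0.3000

Bootstrap SE is the standard deviation of the 9 replicate maximums.
Mean of replicates: (41.5 + 42.1 + 42.1 + 41.5 + 42.1 + 41.5 + 42.1 + 42.1 + 42.1) / 9 = 377.10000 / 9 = 41.90000
Sum of squared deviations: (−0.40000)² + (+0.20000)² + (+0.20000)² + (−0.40000)² + (+0.20000)² + (−0.40000)² + (+0.20000)² + (+0.20000)² + (+0.20000)² = 0.72000
Variance = 0.72000 / 8 = 0.09000
SE* = √0.09000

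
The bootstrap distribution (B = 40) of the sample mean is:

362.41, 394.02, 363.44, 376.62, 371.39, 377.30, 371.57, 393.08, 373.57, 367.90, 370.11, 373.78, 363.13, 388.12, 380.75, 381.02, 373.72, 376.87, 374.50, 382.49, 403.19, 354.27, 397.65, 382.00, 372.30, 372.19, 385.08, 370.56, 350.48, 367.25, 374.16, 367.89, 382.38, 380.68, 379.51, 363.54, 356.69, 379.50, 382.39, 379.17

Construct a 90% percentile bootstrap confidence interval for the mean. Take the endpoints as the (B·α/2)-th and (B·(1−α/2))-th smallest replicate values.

Sorted replicates: 350.48, 354.27, 356.69, 362.41, 363.13, 363.44, 363.54, 367.25, 367.89, 367.90, 370.11, 370.56, 371.39, 371.57, 372.19, 372.30, 373.57, 373.72, 373.78, 374.16, 374.50, 376.62, 376.87, 377.30, 379.17, 379.50, 379.51, 380.68, 380.75, 381.02, 382.00, 382.38, 382.39, 382.49, 385.08, 388.12, 393.08, 394.02, 397.65, 403.19
α = 0.10; lower rank = 40 × 0.050 = 2; upper rank = 40 × 0.950 = 38.
The 2nd smallest replicate is 354.27; the 38th is 394.02.

(354.27, 394.02)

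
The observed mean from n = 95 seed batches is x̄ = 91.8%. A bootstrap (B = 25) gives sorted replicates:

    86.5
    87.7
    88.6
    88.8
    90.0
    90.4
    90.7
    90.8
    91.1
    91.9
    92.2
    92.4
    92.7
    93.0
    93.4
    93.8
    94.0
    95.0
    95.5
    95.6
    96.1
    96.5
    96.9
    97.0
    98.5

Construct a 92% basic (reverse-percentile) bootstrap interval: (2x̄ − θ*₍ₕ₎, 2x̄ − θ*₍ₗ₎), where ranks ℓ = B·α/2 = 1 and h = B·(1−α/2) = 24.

Percentile endpoints at ranks 1 and 24: θ*₍1₎ = 86.5, θ*₍24₎ = 97.0.
Basic interval reflects these around x̄:
  lower = 2 × 91.8 − 97.0 = 86.6
  upper = 2 × 91.8 − 86.5 = 97.1

(86.6, 97.1)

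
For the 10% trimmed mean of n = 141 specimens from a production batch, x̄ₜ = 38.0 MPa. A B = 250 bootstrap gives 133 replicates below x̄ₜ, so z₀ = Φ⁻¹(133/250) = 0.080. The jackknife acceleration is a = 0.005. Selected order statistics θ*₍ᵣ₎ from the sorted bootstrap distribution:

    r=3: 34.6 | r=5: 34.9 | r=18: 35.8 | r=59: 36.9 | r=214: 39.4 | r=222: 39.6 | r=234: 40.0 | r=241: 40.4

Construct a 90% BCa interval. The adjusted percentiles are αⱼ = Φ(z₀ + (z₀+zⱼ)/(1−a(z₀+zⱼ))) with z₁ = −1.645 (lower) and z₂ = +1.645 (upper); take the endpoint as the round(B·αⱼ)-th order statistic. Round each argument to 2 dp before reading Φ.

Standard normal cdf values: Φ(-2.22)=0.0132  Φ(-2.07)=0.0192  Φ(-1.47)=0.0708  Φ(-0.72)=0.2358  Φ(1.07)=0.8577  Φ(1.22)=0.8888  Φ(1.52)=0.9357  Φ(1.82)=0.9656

(35.8, 40.4)

Lower: z₀ + z₁ = 0.080 + (-1.645) = -1.565; 1 − a(z₀+z₁) = 1 − (0.005)(-1.565) = 1.0078; argument = 0.080 + (-1.565)/1.0078 = -1.4728 → -1.47.
α₁ = Φ(-1.47) = 0.0708; rank = round(250 × 0.0708) = 18; θ*₍18₎ = 35.8.
Upper: z₀ + z₂ = 1.725; 1 − a(z₀+z₂) = 0.9914; argument = 1.8200 → 1.82; α₂ = 0.9656; rank = 241; θ*₍241₎ = 40.4.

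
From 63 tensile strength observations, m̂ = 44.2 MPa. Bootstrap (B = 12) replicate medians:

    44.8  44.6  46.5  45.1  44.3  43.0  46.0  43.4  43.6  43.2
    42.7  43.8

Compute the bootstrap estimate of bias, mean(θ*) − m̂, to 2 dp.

mean(θ*) = (44.8 + 44.6 + 46.5 + 45.1 + 44.3 + 43.0 + 46.0 + 43.4 + 43.6 + 43.2 + 42.7 + 43.8) / 12 = 44.250
bias = 44.250 − 44.2

bias = +0.05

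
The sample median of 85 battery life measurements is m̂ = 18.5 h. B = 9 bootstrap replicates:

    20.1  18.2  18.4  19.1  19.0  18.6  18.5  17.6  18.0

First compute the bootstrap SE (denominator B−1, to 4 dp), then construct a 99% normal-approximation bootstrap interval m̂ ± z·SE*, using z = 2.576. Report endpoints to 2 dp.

Mean of replicates = 18.6111; sum of squared deviations = 4.2289; SE* = √(4.2289/8) = 0.7271
Margin = 2.576 × 0.7271 = 1.873
Interval: 18.5 ± 1.873

(16.63, 20.37)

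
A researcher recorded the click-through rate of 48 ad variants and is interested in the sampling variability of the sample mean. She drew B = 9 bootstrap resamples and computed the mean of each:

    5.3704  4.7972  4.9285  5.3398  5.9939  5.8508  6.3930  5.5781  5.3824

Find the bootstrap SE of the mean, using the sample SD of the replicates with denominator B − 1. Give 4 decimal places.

SE* = 0.5056

Bootstrap SE is the standard deviation of the 9 replicate means.
Mean of replicates: (5.3704 + 4.7972 + 4.9285 + 5.3398 + 5.9939 + 5.8508 + 6.3930 + 5.5781 + 5.3824) / 9 = 49.63410 / 9 = 5.51490
Sum of squared deviations: (−0.14450)² + (−0.71770)² + (−0.58640)² + (−0.17510)² + (+0.47900)² + (+0.33590)² + (+0.87810)² + (+0.06320)² + (−0.13250)² = 2.04538
Variance = 2.04538 / 8 = 0.25567
SE* = √0.25567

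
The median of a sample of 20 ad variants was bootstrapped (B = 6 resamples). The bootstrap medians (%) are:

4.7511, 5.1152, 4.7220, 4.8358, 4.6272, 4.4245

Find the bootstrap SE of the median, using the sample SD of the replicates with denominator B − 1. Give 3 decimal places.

Bootstrap SE is the standard deviation of the 6 replicate medians.
Mean of replicates: (4.7511 + 5.1152 + 4.7220 + 4.8358 + 4.6272 + 4.4245) / 6 = 28.47580 / 6 = 4.74597
Sum of squared deviations: (+0.00513)² + (+0.36923)² + (−0.02397)² + (+0.08983)² + (−0.11877)² + (−0.32147)² = 0.26245
Variance = 0.26245 / 5 = 0.05249
SE* = √0.05249

SE* = 0.229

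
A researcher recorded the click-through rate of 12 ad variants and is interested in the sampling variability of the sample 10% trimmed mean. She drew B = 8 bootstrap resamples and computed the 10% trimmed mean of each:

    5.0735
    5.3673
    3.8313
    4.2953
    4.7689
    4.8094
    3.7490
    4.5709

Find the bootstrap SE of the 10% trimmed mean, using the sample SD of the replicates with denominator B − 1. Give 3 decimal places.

Bootstrap SE is the standard deviation of the 8 replicate 10% trimmed means.
Mean of replicates: (5.0735 + 5.3673 + 3.8313 + 4.2953 + 4.7689 + 4.8094 + 3.7490 + 4.5709) / 8 = 36.46560 / 8 = 4.55820
Sum of squared deviations: (+0.51530)² + (+0.80910)² + (−0.72690)² + (−0.26290)² + (+0.21070)² + (+0.25120)² + (−0.80920)² + (+0.01270)² = 2.28014
Variance = 2.28014 / 7 = 0.32573
SE* = √0.32573

SE* = 0.571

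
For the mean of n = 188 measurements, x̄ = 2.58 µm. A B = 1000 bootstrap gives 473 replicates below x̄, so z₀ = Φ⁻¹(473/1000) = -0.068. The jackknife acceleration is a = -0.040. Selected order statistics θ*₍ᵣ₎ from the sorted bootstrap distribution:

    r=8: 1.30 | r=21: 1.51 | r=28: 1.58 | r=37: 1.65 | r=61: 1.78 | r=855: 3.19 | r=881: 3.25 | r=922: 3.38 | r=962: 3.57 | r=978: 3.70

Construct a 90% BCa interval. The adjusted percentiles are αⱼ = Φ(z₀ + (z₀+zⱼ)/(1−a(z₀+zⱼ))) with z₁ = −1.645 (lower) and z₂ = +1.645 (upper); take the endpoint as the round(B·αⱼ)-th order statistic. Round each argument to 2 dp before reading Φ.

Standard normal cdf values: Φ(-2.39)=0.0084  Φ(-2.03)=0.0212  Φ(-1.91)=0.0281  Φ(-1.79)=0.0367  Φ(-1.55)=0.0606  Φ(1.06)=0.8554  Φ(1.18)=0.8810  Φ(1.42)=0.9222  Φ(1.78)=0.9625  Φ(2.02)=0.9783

Lower: z₀ + z₁ = -0.068 + (-1.645) = -1.713; 1 − a(z₀+z₁) = 1 − (-0.040)(-1.713) = 0.9315; argument = -0.068 + (-1.713)/0.9315 = -1.9070 → -1.91.
α₁ = Φ(-1.91) = 0.0281; rank = round(1000 × 0.0281) = 28; θ*₍28₎ = 1.58.
Upper: z₀ + z₂ = 1.577; 1 − a(z₀+z₂) = 1.0631; argument = 1.4154 → 1.42; α₂ = 0.9222; rank = 922; θ*₍922₎ = 3.38.

(1.58, 3.38)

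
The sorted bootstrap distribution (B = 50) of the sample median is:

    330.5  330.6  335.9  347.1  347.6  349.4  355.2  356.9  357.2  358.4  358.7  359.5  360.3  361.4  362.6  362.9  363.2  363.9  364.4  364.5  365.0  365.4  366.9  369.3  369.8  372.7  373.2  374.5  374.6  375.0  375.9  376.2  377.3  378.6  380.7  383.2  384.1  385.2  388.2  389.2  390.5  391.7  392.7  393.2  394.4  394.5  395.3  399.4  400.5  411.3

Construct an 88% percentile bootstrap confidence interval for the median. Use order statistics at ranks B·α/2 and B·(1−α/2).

(335.9, 395.3)

α = 0.12; lower rank = 50 × 0.060 = 3; upper rank = 50 × 0.940 = 47.
The 3rd smallest replicate is 335.9; the 47th is 395.3.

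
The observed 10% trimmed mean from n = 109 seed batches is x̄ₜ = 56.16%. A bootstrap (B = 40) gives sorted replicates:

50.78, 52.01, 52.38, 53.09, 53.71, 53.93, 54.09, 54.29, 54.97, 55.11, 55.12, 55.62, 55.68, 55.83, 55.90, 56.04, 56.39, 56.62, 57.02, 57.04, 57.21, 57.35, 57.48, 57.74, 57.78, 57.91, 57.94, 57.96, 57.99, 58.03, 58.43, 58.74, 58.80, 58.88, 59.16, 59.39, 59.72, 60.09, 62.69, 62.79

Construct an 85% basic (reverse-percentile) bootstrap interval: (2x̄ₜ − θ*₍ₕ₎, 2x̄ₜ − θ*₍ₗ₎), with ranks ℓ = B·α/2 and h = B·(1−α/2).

(52.60, 59.94)

Percentile endpoints at ranks 3 and 37: θ*₍3₎ = 52.38, θ*₍37₎ = 59.72.
Basic interval reflects these around x̄ₜ:
  lower = 2 × 56.16 − 59.72 = 52.60
  upper = 2 × 56.16 − 52.38 = 59.94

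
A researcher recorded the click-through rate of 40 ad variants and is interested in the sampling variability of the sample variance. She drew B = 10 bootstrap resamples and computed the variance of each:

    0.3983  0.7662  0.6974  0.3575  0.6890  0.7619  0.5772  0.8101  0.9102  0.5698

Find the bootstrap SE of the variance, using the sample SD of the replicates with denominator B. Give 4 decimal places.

SE* = 0.1684

Bootstrap SE is the standard deviation of the 10 replicate variances.
Mean of replicates: (0.3983 + 0.7662 + 0.6974 + 0.3575 + 0.6890 + 0.7619 + 0.5772 + 0.8101 + 0.9102 + 0.5698) / 10 = 6.53760 / 10 = 0.65376
Sum of squared deviations: (−0.25546)² + (+0.11244)² + (+0.04364)² + (−0.29626)² + (+0.03524)² + (+0.10814)² + (−0.07656)² + (+0.15634)² + (+0.25644)² + (−0.08396)² = 0.28363
Variance = 0.28363 / 10 = 0.02836
SE* = √0.02836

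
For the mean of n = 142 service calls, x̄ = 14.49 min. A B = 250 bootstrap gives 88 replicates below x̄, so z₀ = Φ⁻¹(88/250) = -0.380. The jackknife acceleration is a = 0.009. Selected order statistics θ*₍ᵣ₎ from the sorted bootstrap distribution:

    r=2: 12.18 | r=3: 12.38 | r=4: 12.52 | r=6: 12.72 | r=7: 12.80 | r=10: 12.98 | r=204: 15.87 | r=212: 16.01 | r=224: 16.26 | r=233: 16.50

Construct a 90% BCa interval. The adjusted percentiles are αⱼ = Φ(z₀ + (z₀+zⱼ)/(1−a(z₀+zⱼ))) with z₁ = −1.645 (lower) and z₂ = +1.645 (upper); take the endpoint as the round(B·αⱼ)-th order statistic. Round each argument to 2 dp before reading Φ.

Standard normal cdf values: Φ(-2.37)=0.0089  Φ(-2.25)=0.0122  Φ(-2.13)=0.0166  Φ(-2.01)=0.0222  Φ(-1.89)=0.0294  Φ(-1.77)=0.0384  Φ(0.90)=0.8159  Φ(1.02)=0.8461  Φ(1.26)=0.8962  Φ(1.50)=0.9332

Lower: z₀ + z₁ = -0.380 + (-1.645) = -2.025; 1 − a(z₀+z₁) = 1 − (0.009)(-2.025) = 1.0182; argument = -0.380 + (-2.025)/1.0182 = -2.3688 → -2.37.
α₁ = Φ(-2.37) = 0.0089; rank = round(250 × 0.0089) = 2; θ*₍2₎ = 12.18.
Upper: z₀ + z₂ = 1.265; 1 − a(z₀+z₂) = 0.9886; argument = 0.8996 → 0.90; α₂ = 0.8159; rank = 204; θ*₍204₎ = 15.87.

(12.18, 15.87)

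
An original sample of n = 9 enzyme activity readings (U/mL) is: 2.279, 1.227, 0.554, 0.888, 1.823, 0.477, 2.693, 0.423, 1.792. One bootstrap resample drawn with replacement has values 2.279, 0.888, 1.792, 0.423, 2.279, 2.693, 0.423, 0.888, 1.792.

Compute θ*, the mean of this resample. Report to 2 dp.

θ* = 1.50

Mean = (2.279 + 0.888 + 1.792 + 0.423 + 2.279 + 2.693 + 0.423 + 0.888 + 1.792) / 9 = 13.4570 / 9 = 1.50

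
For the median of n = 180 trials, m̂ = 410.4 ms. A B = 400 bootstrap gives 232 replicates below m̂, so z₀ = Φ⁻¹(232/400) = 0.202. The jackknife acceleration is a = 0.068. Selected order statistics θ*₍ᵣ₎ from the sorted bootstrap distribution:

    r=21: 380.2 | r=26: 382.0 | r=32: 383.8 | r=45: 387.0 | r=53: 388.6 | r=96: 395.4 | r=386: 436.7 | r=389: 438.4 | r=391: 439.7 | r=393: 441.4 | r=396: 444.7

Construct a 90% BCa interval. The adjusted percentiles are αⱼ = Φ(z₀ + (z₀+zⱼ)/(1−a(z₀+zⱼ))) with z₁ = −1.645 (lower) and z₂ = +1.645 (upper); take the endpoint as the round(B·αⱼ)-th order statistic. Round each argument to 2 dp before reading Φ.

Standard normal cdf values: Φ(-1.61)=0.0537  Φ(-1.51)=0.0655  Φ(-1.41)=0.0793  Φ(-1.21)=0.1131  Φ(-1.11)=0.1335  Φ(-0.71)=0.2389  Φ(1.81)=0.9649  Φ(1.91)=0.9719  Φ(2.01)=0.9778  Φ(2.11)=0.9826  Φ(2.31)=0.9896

Lower: z₀ + z₁ = 0.202 + (-1.645) = -1.443; 1 − a(z₀+z₁) = 1 − (0.068)(-1.443) = 1.0981; argument = 0.202 + (-1.443)/1.0981 = -1.1121 → -1.11.
α₁ = Φ(-1.11) = 0.1335; rank = round(400 × 0.1335) = 53; θ*₍53₎ = 388.6.
Upper: z₀ + z₂ = 1.847; 1 − a(z₀+z₂) = 0.8744; argument = 2.3143 → 2.31; α₂ = 0.9896; rank = 396; θ*₍396₎ = 444.7.

(388.6, 444.7)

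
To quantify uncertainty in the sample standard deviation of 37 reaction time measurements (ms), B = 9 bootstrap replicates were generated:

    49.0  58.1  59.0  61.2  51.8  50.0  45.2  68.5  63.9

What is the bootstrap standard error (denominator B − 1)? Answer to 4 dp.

Bootstrap SE is the standard deviation of the 9 replicate standard deviations.
Mean of replicates: (49.0 + 58.1 + 59.0 + 61.2 + 51.8 + 50.0 + 45.2 + 68.5 + 63.9) / 9 = 506.70000 / 9 = 56.30000
Sum of squared deviations: (−7.30000)² + (+1.80000)² + (+2.70000)² + (+4.90000)² + (−4.50000)² + (−6.30000)² + (−11.10000)² + (+12.20000)² + (+7.60000)² = 477.58000
Variance = 477.58000 / 8 = 59.69750
SE* = √59.69750

SE* = 7.7264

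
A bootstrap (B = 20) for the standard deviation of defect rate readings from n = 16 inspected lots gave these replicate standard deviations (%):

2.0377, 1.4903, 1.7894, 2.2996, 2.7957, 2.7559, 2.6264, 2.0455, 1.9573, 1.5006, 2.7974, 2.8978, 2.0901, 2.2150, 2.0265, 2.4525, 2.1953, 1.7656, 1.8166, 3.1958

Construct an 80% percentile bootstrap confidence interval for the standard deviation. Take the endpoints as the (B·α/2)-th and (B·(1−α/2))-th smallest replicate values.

(1.5006, 2.7974)

Sorted replicates: 1.4903, 1.5006, 1.7656, 1.7894, 1.8166, 1.9573, 2.0265, 2.0377, 2.0455, 2.0901, 2.1953, 2.2150, 2.2996, 2.4525, 2.6264, 2.7559, 2.7957, 2.7974, 2.8978, 3.1958
α = 0.20; lower rank = 20 × 0.100 = 2; upper rank = 20 × 0.900 = 18.
The 2nd smallest replicate is 1.5006; the 18th is 2.7974.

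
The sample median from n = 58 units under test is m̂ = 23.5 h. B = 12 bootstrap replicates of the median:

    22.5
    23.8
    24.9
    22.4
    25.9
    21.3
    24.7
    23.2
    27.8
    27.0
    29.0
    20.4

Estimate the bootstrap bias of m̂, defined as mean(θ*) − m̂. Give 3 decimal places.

mean(θ*) = (22.5 + 23.8 + 24.9 + 22.4 + 25.9 + 21.3 + 24.7 + 23.2 + 27.8 + 27.0 + 29.0 + 20.4) / 12 = 24.4083
bias = 24.4083 − 23.5

bias = +0.908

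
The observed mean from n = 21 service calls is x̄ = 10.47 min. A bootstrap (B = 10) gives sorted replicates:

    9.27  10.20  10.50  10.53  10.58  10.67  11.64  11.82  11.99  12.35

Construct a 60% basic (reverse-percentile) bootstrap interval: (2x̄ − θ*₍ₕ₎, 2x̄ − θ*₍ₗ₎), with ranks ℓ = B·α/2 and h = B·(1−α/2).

(9.12, 10.74)

Percentile endpoints at ranks 2 and 8: θ*₍2₎ = 10.20, θ*₍8₎ = 11.82.
Basic interval reflects these around x̄:
  lower = 2 × 10.47 − 11.82 = 9.12
  upper = 2 × 10.47 − 10.20 = 10.74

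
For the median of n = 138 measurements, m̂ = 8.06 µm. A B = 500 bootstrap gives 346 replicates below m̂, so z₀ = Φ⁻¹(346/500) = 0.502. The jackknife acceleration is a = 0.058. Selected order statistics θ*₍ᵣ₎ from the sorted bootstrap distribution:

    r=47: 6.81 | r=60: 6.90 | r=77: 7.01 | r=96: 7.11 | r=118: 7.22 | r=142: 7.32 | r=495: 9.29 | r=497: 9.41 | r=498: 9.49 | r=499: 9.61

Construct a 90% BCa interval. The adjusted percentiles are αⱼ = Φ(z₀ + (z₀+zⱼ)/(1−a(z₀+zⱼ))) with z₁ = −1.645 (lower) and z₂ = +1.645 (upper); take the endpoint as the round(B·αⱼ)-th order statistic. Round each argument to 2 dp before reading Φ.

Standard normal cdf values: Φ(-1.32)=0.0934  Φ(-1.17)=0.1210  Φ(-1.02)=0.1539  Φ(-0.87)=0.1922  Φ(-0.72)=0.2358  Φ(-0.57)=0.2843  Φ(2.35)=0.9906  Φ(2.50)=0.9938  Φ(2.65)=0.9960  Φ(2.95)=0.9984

Lower: z₀ + z₁ = 0.502 + (-1.645) = -1.143; 1 − a(z₀+z₁) = 1 − (0.058)(-1.143) = 1.0663; argument = 0.502 + (-1.143)/1.0663 = -0.5699 → -0.57.
α₁ = Φ(-0.57) = 0.2843; rank = round(500 × 0.2843) = 142; θ*₍142₎ = 7.32.
Upper: z₀ + z₂ = 2.147; 1 − a(z₀+z₂) = 0.8755; argument = 2.9544 → 2.95; α₂ = 0.9984; rank = 499; θ*₍499₎ = 9.61.

(7.32, 9.61)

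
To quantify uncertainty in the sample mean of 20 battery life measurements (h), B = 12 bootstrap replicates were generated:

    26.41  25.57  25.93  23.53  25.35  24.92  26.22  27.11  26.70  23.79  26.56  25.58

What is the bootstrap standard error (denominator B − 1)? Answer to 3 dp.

SE* = 1.113

Bootstrap SE is the standard deviation of the 12 replicate means.
Mean of replicates: (26.41 + 25.57 + 25.93 + 23.53 + 25.35 + 24.92 + 26.22 + 27.11 + 26.70 + 23.79 + 26.56 + 25.58) / 12 = 307.6700 / 12 = 25.6392
Sum of squared deviations: (+0.7708)² + (−0.0692)² + (+0.2908)² + (−2.1092)² + (−0.2892)² + (−0.7192)² + (+0.5808)² + (+1.4708)² + (+1.0608)² + (−1.8492)² + (+0.9208)² + (−0.0592)² = 13.6299
Variance = 13.6299 / 11 = 1.2391
SE* = √1.2391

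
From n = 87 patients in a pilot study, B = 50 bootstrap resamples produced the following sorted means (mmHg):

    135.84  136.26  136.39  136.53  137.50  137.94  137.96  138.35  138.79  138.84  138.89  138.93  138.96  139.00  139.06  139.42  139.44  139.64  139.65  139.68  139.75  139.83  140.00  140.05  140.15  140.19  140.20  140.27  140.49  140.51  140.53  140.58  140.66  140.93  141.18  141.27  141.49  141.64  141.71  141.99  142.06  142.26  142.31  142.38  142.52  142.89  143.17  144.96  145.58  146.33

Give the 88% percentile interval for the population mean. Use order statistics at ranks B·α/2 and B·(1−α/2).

(136.39, 143.17)

α = 0.12; lower rank = 50 × 0.060 = 3; upper rank = 50 × 0.940 = 47.
The 3rd smallest replicate is 136.39; the 47th is 143.17.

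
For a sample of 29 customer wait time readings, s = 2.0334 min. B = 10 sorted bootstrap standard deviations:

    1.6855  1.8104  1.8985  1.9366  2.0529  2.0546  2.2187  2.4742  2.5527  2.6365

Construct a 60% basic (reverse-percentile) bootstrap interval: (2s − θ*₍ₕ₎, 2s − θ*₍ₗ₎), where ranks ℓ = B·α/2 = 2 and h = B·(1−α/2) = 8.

Percentile endpoints at ranks 2 and 8: θ*₍2₎ = 1.8104, θ*₍8₎ = 2.4742.
Basic interval reflects these around s:
  lower = 2 × 2.0334 − 2.4742 = 1.5926
  upper = 2 × 2.0334 − 1.8104 = 2.2564

(1.5926, 2.2564)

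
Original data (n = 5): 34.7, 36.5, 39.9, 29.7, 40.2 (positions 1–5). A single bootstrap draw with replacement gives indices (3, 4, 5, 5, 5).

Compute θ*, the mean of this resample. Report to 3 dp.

θ* = 38.040

Resample values: 39.9, 29.7, 40.2, 40.2, 40.2.
Mean = (39.9 + 29.7 + 40.2 + 40.2 + 40.2) / 5 = 190.20 / 5 = 38.040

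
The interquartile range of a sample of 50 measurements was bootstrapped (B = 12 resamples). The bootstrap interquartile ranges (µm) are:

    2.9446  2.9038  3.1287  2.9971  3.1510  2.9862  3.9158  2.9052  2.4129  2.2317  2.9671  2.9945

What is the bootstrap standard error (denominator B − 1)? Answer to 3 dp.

SE* = 0.407

Bootstrap SE is the standard deviation of the 12 replicate interquartile ranges.
Mean of replicates: (2.9446 + 2.9038 + 3.1287 + 2.9971 + 3.1510 + 2.9862 + 3.9158 + 2.9052 + 2.4129 + 2.2317 + 2.9671 + 2.9945) / 12 = 35.53860 / 12 = 2.96155
Sum of squared deviations: (−0.01695)² + (−0.05775)² + (+0.16715)² + (+0.03555)² + (+0.18945)² + (+0.02465)² + (+0.95425)² + (−0.05635)² + (−0.54865)² + (−0.72985)² + (+0.00555)² + (+0.03295)² = 1.81791
Variance = 1.81791 / 11 = 0.16526
SE* = √0.16526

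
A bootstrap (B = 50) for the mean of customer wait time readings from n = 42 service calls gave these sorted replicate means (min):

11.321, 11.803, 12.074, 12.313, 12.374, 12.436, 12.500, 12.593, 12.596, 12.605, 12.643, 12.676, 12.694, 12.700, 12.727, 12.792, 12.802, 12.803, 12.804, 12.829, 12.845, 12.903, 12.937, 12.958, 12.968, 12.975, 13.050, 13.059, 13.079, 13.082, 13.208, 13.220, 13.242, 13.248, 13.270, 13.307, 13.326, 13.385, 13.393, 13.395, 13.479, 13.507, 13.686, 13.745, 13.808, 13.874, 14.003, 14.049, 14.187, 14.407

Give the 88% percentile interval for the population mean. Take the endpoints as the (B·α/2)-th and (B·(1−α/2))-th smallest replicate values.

α = 0.12; lower rank = 50 × 0.060 = 3; upper rank = 50 × 0.940 = 47.
The 3rd smallest replicate is 12.074; the 47th is 14.003.

(12.074, 14.003)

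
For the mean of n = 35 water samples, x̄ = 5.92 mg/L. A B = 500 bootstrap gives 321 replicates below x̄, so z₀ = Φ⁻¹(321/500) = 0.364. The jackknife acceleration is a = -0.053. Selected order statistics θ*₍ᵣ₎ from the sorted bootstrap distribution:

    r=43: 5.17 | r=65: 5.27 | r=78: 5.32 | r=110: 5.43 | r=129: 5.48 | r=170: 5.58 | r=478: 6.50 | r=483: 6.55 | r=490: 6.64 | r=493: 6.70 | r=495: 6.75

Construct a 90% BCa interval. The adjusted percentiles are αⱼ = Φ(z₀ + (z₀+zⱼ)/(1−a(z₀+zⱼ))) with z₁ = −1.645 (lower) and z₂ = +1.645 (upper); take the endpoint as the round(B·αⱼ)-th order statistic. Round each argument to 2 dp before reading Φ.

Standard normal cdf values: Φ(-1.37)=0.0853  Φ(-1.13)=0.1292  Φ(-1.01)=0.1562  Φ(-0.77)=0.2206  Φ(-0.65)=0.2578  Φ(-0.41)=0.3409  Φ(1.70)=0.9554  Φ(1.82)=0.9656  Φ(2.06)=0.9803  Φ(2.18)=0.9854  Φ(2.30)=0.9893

(5.32, 6.70)

Lower: z₀ + z₁ = 0.364 + (-1.645) = -1.281; 1 − a(z₀+z₁) = 1 − (-0.053)(-1.281) = 0.9321; argument = 0.364 + (-1.281)/0.9321 = -1.0103 → -1.01.
α₁ = Φ(-1.01) = 0.1562; rank = round(500 × 0.1562) = 78; θ*₍78₎ = 5.32.
Upper: z₀ + z₂ = 2.009; 1 − a(z₀+z₂) = 1.1065; argument = 2.1797 → 2.18; α₂ = 0.9854; rank = 493; θ*₍493₎ = 6.70.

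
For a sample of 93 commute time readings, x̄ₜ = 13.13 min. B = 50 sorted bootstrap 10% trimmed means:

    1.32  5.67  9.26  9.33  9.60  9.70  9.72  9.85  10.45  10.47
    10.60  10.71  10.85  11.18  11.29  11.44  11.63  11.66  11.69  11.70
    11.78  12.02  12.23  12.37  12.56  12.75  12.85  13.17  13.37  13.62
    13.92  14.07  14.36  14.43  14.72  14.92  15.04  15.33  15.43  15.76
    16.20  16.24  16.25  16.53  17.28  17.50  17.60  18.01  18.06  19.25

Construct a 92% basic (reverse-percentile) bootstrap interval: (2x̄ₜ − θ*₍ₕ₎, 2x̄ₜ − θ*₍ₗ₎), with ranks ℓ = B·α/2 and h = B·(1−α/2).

(8.25, 20.59)

Percentile endpoints at ranks 2 and 48: θ*₍2₎ = 5.67, θ*₍48₎ = 18.01.
Basic interval reflects these around x̄ₜ:
  lower = 2 × 13.13 − 18.01 = 8.25
  upper = 2 × 13.13 − 5.67 = 20.59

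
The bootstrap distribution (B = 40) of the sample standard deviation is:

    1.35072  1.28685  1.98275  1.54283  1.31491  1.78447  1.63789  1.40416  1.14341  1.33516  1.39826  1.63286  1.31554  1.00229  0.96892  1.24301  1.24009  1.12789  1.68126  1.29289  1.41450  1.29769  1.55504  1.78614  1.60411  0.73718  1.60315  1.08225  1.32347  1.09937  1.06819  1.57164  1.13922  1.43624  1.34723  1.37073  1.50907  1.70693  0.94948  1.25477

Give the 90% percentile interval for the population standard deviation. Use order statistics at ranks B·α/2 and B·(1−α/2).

(0.94948, 1.78447)

Sorted replicates: 0.73718, 0.94948, 0.96892, 1.00229, 1.06819, 1.08225, 1.09937, 1.12789, 1.13922, 1.14341, 1.24009, 1.24301, 1.25477, 1.28685, 1.29289, 1.29769, 1.31491, 1.31554, 1.32347, 1.33516, 1.34723, 1.35072, 1.37073, 1.39826, 1.40416, 1.41450, 1.43624, 1.50907, 1.54283, 1.55504, 1.57164, 1.60315, 1.60411, 1.63286, 1.63789, 1.68126, 1.70693, 1.78447, 1.78614, 1.98275
α = 0.10; lower rank = 40 × 0.050 = 2; upper rank = 40 × 0.950 = 38.
The 2nd smallest replicate is 0.94948; the 38th is 1.78447.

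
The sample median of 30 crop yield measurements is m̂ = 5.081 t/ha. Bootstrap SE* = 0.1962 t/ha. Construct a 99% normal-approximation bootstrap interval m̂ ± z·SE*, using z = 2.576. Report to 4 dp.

(4.5756, 5.5864)

Margin = 2.576 × 0.1962 = 0.50541
Interval: 5.081 ± 0.50541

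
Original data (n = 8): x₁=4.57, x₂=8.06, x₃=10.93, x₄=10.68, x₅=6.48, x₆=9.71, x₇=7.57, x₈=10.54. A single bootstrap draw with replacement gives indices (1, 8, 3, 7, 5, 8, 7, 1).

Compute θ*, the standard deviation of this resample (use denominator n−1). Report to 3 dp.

Resample values: 4.57, 10.54, 10.93, 7.57, 6.48, 10.54, 7.57, 4.57.
Mean = 7.8462; sum of squared deviations = 47.5090
s² = 47.5090 / 7 = 6.7870
s = √6.7870 = 2.605

θ* = 2.605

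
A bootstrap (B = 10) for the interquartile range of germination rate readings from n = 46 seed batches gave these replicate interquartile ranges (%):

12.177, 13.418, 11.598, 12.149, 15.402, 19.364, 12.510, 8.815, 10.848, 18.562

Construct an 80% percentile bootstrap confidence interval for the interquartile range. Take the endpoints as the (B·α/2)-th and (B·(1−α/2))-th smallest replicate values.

Sorted replicates: 8.815, 10.848, 11.598, 12.149, 12.177, 12.510, 13.418, 15.402, 18.562, 19.364
α = 0.20; lower rank = 10 × 0.100 = 1; upper rank = 10 × 0.900 = 9.
The 1st smallest replicate is 8.815; the 9th is 18.562.

(8.815, 18.562)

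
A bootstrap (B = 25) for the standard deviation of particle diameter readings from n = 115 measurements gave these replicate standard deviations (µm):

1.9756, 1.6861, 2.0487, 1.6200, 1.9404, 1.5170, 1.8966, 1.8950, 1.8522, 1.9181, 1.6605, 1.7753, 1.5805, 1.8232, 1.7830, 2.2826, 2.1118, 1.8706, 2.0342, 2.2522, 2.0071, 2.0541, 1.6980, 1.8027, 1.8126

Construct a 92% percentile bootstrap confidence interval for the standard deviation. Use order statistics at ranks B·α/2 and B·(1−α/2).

Sorted replicates: 1.5170, 1.5805, 1.6200, 1.6605, 1.6861, 1.6980, 1.7753, 1.7830, 1.8027, 1.8126, 1.8232, 1.8522, 1.8706, 1.8950, 1.8966, 1.9181, 1.9404, 1.9756, 2.0071, 2.0342, 2.0487, 2.0541, 2.1118, 2.2522, 2.2826
α = 0.08; lower rank = 25 × 0.040 = 1; upper rank = 25 × 0.960 = 24.
The 1st smallest replicate is 1.5170; the 24th is 2.2522.

(1.5170, 2.2522)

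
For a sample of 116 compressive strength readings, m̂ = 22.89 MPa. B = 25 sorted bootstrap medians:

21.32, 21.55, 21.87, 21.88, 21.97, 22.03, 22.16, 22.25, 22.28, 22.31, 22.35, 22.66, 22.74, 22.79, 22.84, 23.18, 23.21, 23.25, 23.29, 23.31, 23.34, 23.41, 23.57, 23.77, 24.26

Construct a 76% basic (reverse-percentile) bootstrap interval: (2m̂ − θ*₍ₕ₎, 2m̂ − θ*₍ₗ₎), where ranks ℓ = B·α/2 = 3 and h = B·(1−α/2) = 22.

(22.37, 23.91)

Percentile endpoints at ranks 3 and 22: θ*₍3₎ = 21.87, θ*₍22₎ = 23.41.
Basic interval reflects these around m̂:
  lower = 2 × 22.89 − 23.41 = 22.37
  upper = 2 × 22.89 − 21.87 = 23.91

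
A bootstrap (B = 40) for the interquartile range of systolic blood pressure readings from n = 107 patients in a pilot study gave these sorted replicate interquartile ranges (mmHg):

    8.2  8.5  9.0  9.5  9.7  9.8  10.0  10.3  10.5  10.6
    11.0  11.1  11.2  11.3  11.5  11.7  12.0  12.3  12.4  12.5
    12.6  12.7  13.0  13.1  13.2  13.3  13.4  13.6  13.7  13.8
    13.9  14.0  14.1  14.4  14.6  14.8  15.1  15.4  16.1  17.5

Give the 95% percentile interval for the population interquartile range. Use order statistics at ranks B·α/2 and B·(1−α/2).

α = 0.05; lower rank = 40 × 0.025 = 1; upper rank = 40 × 0.975 = 39.
The 1st smallest replicate is 8.2; the 39th is 16.1.

(8.2, 16.1)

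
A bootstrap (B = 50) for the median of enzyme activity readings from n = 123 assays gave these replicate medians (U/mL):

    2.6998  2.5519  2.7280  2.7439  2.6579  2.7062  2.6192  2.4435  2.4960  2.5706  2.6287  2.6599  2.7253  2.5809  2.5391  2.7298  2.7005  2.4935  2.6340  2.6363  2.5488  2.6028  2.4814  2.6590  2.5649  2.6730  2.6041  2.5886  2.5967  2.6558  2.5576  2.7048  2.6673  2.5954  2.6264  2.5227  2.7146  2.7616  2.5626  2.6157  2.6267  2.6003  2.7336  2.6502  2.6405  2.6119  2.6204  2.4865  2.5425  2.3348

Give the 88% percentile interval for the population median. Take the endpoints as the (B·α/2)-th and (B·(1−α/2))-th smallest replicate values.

(2.4814, 2.7298)

Sorted replicates: 2.3348, 2.4435, 2.4814, 2.4865, 2.4935, 2.4960, 2.5227, 2.5391, 2.5425, 2.5488, 2.5519, 2.5576, 2.5626, 2.5649, 2.5706, 2.5809, 2.5886, 2.5954, 2.5967, 2.6003, 2.6028, 2.6041, 2.6119, 2.6157, 2.6192, 2.6204, 2.6264, 2.6267, 2.6287, 2.6340, 2.6363, 2.6405, 2.6502, 2.6558, 2.6579, 2.6590, 2.6599, 2.6673, 2.6730, 2.6998, 2.7005, 2.7048, 2.7062, 2.7146, 2.7253, 2.7280, 2.7298, 2.7336, 2.7439, 2.7616
α = 0.12; lower rank = 50 × 0.060 = 3; upper rank = 50 × 0.940 = 47.
The 3rd smallest replicate is 2.4814; the 47th is 2.7298.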